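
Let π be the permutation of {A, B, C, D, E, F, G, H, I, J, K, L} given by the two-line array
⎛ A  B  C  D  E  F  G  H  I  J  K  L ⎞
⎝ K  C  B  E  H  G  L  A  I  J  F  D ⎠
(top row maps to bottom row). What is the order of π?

8

Writing π as disjoint cycles, the cycle lengths are 8, 2, 1, 1.
Since disjoint cycles commute, ord(π) = lcm(8, 2) = 8.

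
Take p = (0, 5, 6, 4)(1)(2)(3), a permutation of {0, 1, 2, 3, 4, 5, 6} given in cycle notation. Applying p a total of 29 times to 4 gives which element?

0

4 lies in the 4-cycle (0, 5, 6, 4).
Powers repeat with period 4 on this cycle, and 29 mod 4 = 1, so p^29(4) = p^1(4).
Advancing 1 step from 4: 4 → 0.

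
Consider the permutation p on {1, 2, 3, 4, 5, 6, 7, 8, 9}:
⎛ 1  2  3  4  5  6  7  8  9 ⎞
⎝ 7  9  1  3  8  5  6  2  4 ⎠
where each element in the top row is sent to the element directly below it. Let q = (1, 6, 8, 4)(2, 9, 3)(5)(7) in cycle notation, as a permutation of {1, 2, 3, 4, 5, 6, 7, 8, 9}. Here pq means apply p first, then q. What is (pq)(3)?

6

(pq)(3) = q(p(3)). p(3) = 1, then q(1) = 6. So (pq)(3) = 6.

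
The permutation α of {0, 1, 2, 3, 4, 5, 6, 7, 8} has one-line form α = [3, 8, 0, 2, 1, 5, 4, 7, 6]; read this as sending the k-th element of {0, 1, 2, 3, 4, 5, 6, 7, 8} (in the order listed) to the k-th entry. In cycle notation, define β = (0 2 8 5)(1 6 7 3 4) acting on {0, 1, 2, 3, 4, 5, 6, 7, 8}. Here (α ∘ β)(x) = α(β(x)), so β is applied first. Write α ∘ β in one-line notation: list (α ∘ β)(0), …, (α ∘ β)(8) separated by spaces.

0 4 6 1 8 3 7 2 5

(α ∘ β)(x) = α(β(x)). Computing each image: α(β(0)) = α(2) = 0, α(β(1)) = α(6) = 4, α(β(2)) = α(8) = 6, α(β(3)) = α(4) = 1, α(β(4)) = α(1) = 8, α(β(5)) = α(0) = 3, α(β(6)) = α(7) = 7, α(β(7)) = α(3) = 2, α(β(8)) = α(5) = 5.
Hence α ∘ β = [0 4 6 1 8 3 7 2 5].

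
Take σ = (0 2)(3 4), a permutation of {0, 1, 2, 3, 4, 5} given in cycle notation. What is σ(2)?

0

In the cycle (0 2), 2 is followed by 0, so σ(2) = 0.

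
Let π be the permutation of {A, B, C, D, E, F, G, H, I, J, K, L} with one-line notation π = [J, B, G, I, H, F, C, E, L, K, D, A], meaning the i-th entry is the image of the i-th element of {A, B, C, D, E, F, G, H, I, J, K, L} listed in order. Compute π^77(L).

I

Tracing L → A → … returns to L after 6 steps, so L lies in a 6-cycle (A, J, K, D, I, L).
Powers repeat with period 6 on this cycle, and 77 mod 6 = 5, so π^77(L) = π^5(L).
Advancing 5 steps from L: L → A → J → K → D → I.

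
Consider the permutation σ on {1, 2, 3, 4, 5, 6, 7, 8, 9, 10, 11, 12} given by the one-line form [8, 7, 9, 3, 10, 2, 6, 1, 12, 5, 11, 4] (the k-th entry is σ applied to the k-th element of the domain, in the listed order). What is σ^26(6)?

Tracing 6 → 2 → … returns to 6 after 3 steps, so 6 lies in a 3-cycle (2, 7, 6).
Since the cycle has length 3, σ^26 acts on it the same as σ^2 (26 mod 3 = 2).
Advancing 2 steps from 6: 6 → 2 → 7.

7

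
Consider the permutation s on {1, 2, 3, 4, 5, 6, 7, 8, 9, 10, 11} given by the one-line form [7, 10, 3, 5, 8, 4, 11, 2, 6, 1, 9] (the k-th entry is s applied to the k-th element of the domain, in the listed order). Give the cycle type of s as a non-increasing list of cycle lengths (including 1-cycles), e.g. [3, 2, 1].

The disjoint cycles are (1, 7, 11, 9, 6, 4, 5, 8, 2, 10)(3), with lengths 10, 1 in non-increasing order.

[10, 1]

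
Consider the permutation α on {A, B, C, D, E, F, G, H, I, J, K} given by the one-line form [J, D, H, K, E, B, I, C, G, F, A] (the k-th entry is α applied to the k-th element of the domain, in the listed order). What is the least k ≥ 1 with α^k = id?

6

The disjoint-cycle form of α has cycle lengths 6, 2, 2, 1.
Since disjoint cycles commute, ord(α) = lcm(6, 2, 2) = 6.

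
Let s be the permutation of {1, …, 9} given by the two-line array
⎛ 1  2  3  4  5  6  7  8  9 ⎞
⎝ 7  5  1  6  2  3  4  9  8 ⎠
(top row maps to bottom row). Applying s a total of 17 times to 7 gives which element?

Tracing 7 → 4 → … returns to 7 after 5 steps, so 7 lies in a 5-cycle (1, 7, 4, 6, 3).
On a 5-cycle, s^5 is the identity, so s^17 = s^2 there (17 ≡ 2 mod 5).
Stepping 2 places around the cycle: 7 → 4 → 6.

6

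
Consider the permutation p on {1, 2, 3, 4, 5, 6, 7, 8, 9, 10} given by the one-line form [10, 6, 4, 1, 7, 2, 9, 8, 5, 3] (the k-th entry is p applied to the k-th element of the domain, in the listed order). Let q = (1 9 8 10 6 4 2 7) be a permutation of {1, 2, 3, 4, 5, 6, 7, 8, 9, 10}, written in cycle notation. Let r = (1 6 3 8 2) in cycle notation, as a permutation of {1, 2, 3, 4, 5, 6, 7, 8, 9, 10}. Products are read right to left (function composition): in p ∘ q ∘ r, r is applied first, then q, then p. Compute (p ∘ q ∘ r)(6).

(p ∘ q ∘ r)(6) = p(q(r(6))). r(6) = 3, then q(3) = 3, then p(3) = 4, so the result is 4.

4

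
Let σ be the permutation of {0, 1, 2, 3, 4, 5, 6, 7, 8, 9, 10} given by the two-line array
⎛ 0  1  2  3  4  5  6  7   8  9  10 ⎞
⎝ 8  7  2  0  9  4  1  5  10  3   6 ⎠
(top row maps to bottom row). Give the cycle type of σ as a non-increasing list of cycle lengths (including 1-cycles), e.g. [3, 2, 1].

The disjoint cycles are (0 8 10 6 1 7 5 4 9 3)(2), with lengths 10, 1 in non-increasing order.

[10, 1]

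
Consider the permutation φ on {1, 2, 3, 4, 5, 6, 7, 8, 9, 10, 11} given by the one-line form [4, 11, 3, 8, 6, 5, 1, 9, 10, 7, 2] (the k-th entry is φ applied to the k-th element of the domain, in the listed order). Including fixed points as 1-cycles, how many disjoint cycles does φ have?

4

The cycle decomposition is (1 4 8 9 10 7)(2 11)(3)(5 6), which has 4 cycles (counting 1-cycles).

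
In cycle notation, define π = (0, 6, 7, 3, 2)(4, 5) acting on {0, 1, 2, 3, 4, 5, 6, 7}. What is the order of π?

The disjoint cycles have lengths 5, 2, 1.
Since disjoint cycles commute, ord(π) = lcm(5, 2) = 10.

10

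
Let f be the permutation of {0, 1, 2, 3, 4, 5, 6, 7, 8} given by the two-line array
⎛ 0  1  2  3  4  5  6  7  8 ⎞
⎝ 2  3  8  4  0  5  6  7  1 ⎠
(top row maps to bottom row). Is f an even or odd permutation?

In disjoint-cycle form the cycle lengths are 6, 1, 1, 1.
A cycle is odd iff its length is even; f has 1 even-length cycle, so sgn(f) = (−1)^1 and f is odd.

odd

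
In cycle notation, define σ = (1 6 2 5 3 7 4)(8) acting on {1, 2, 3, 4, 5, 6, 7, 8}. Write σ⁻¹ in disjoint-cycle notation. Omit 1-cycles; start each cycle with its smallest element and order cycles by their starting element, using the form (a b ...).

(1 4 7 3 5 2 6)

The inverse reverses each cycle.
Reversing each cycle of σ and rotating so the smallest element leads gives (1 4 7 3 5 2 6).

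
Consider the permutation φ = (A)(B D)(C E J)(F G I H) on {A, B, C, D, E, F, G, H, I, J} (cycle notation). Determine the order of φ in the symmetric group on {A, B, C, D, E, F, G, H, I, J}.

12

The disjoint cycles have lengths 4, 3, 2, 1.
Since disjoint cycles commute, ord(φ) = lcm(4, 3, 2) = 12.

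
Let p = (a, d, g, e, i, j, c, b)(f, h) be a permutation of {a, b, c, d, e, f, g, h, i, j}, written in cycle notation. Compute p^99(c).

d

c lies in the 8-cycle (a, d, g, e, i, j, c, b).
On an 8-cycle, p^8 is the identity, so p^99 = p^3 there (99 ≡ 3 mod 8).
Advancing 3 steps from c: c → b → a → d.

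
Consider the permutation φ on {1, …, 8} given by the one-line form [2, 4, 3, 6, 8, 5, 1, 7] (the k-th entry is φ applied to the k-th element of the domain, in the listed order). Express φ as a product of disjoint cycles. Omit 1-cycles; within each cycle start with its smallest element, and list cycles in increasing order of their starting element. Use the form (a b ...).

(1 2 4 6 5 8 7)

From 1: 1 → 2 → 4 → 6 → 5 → 8 → 7 → 1, closing the cycle (1 2 4 6 5 8 7).
Continuing from each remaining unvisited element yields (1 2 4 6 5 8 7).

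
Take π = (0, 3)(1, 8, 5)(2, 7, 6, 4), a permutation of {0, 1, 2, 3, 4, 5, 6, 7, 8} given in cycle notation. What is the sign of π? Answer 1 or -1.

The cycle lengths are 4, 3, 2.
A cycle of length ℓ contributes ℓ−1 transpositions, so π is a product of 3 + 2 + 1 = 6 transpositions — even.

1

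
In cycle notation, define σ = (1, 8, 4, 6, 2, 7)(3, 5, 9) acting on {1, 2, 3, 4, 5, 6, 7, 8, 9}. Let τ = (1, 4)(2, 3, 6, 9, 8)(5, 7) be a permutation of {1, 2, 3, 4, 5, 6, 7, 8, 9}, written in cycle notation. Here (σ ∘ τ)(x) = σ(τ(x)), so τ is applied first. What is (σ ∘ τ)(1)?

τ(1) = 4, then σ(4) = 6; composing gives (σ ∘ τ)(1) = 6.

6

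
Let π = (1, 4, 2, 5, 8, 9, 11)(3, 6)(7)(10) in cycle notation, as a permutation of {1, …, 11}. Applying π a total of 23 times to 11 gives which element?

11 lies in the 7-cycle (1, 4, 2, 5, 8, 9, 11).
On a 7-cycle, π^7 is the identity, so π^23 = π^2 there (23 ≡ 2 mod 7).
Stepping 2 places around the cycle: 11 → 1 → 4.

4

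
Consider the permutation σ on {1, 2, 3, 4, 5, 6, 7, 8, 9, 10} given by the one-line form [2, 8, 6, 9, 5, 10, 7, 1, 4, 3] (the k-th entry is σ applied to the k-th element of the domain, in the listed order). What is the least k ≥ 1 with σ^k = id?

The disjoint-cycle form of σ has cycle lengths 3, 3, 2, 1, 1.
Since disjoint cycles commute, ord(σ) = lcm(3, 3, 2) = 6.

6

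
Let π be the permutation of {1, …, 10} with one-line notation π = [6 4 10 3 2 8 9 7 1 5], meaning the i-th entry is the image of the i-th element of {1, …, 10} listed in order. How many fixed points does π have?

No element satisfies π(x) = x, so there are 0 fixed points.

0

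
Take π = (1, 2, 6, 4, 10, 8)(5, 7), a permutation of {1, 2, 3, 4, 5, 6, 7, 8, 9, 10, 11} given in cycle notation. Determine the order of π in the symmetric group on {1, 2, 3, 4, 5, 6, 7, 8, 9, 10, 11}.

6

The cycle type of π is (6, 2, 1, 1, 1).
The order is lcm(6, 2) = 6.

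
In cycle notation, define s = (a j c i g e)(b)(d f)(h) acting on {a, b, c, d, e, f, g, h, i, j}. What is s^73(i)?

i lies in the 6-cycle (a j c i g e).
Since the cycle has length 6, s^73 acts on it the same as s^1 (73 mod 6 = 1).
Advancing 1 step from i: i → g.

g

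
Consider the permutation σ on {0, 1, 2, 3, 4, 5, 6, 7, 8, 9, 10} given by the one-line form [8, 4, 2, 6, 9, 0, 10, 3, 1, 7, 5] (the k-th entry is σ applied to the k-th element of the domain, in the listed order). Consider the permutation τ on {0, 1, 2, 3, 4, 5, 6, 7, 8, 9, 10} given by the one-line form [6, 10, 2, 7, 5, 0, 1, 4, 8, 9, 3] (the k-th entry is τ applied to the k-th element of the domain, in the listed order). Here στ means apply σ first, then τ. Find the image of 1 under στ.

5

σ(1) = 4, then τ(4) = 5; composing gives (στ)(1) = 5.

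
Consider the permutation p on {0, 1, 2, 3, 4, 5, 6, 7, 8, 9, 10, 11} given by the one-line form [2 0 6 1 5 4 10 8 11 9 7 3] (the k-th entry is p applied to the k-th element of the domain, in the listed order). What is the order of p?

Writing p as disjoint cycles, the cycle lengths are 9, 2, 1.
The order is lcm(9, 2) = 18.

18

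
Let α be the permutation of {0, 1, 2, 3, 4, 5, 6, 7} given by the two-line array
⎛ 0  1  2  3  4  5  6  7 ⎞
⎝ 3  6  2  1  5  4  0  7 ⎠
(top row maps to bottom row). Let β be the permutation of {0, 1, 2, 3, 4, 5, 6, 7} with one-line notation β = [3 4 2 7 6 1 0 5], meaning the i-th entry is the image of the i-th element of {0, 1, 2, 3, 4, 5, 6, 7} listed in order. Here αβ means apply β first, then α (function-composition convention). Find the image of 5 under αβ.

6

β(5) = 1, then α(1) = 6; composing gives (αβ)(5) = 6.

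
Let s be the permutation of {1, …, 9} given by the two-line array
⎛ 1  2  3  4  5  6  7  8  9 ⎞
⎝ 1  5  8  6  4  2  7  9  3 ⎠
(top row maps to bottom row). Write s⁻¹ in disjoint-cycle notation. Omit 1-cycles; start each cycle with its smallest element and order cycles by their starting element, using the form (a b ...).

(2 6 4 5)(3 9 8)

First write s in disjoint cycles: (2 5 4 6)(3 8 9).
Reversing each cycle (and rotating so the smallest element leads) gives s⁻¹ = (2 6 4 5)(3 9 8).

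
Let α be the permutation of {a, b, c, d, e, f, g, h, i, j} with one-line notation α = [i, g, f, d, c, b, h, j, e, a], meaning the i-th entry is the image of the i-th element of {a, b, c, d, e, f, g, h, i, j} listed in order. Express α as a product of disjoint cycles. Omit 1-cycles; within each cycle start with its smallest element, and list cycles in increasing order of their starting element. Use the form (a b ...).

Start at a and follow images: a → i → e → c → f → b → g → h → j → a, giving the cycle (a i e c f b g h j).
Continuing from each remaining unvisited element yields (a i e c f b g h j).

(a i e c f b g h j)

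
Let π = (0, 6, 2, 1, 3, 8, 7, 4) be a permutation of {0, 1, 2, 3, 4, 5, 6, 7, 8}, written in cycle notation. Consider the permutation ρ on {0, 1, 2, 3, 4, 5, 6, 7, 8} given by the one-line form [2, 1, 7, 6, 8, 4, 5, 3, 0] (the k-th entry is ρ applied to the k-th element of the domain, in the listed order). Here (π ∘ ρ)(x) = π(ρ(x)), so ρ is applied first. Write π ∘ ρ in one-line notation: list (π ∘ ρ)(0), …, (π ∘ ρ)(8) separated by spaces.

1 3 4 2 7 0 5 8 6

Chase each element through ρ then π: 0 → 2 → 1; 1 → 1 → 3; 2 → 7 → 4; 3 → 6 → 2; 4 → 8 → 7; 5 → 4 → 0; 6 → 5 → 5; 7 → 3 → 8; 8 → 0 → 6.
Collecting the images, π ∘ ρ = [1 3 4 2 7 0 5 8 6].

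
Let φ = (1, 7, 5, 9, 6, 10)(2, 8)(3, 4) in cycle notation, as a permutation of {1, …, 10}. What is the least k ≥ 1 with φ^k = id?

6

The cycle type of φ is (6, 2, 2).
Since disjoint cycles commute, ord(φ) = lcm(6, 2, 2) = 6.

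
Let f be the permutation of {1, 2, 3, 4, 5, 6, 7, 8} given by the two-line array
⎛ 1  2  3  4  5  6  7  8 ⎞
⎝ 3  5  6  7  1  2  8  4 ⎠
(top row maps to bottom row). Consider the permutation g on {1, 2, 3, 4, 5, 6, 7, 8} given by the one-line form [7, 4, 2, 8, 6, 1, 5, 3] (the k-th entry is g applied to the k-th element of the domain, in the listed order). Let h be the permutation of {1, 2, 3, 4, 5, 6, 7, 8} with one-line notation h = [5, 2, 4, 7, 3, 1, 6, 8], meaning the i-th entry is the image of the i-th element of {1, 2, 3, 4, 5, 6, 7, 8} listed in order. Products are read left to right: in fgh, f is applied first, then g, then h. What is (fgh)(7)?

Chase 7: f(7) = 8; g(8) = 3; h(3) = 4. Hence (fgh)(7) = 4.

4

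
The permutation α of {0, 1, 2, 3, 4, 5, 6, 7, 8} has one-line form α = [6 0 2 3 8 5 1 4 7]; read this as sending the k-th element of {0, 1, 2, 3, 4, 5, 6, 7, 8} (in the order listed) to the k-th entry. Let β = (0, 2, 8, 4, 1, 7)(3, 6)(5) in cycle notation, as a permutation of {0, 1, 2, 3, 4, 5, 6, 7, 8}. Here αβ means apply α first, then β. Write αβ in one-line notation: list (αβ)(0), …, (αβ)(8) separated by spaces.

(αβ)(x) = β(α(x)). Computing each image: β(α(0)) = β(6) = 3, β(α(1)) = β(0) = 2, β(α(2)) = β(2) = 8, β(α(3)) = β(3) = 6, β(α(4)) = β(8) = 4, β(α(5)) = β(5) = 5, β(α(6)) = β(1) = 7, β(α(7)) = β(4) = 1, β(α(8)) = β(7) = 0.
Hence αβ = [3 2 8 6 4 5 7 1 0].

3 2 8 6 4 5 7 1 0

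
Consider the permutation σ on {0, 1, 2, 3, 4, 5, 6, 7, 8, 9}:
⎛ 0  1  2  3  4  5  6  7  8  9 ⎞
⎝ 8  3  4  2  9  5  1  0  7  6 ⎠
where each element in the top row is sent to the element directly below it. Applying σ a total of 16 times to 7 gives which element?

0

Tracing 7 → 0 → … returns to 7 after 3 steps, so 7 lies in a 3-cycle (0 8 7).
On a 3-cycle, σ^3 is the identity, so σ^16 = σ^1 there (16 ≡ 1 mod 3).
Stepping 1 place around the cycle: 7 → 0.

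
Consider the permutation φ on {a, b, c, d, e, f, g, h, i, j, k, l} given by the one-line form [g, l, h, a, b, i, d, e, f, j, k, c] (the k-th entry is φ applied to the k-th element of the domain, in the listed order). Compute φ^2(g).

a

Tracing g → d → … returns to g after 3 steps, so g lies in a 3-cycle (a, g, d).
Stepping 2 places around the cycle: g → d → a.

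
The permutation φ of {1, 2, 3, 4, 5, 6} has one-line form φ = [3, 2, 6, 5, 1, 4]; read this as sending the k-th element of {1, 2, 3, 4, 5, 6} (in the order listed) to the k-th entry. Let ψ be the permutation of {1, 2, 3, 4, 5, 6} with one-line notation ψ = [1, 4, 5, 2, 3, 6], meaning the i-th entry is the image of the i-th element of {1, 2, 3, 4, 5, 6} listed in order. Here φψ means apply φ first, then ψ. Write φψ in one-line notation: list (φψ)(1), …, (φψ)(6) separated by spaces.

5 4 6 3 1 2

(φψ)(x) = ψ(φ(x)). Computing each image: ψ(φ(1)) = ψ(3) = 5, ψ(φ(2)) = ψ(2) = 4, ψ(φ(3)) = ψ(6) = 6, ψ(φ(4)) = ψ(5) = 3, ψ(φ(5)) = ψ(1) = 1, ψ(φ(6)) = ψ(4) = 2.
Hence φψ = [5 4 6 3 1 2].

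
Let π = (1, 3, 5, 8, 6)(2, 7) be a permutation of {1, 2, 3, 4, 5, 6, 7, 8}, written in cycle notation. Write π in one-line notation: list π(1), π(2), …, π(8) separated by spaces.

Reading each image from the cycles: 1→3, 2→7, 3→5, 4→4, 5→8, 6→1, 7→2, 8→6.
So the one-line form is 3 7 5 4 8 1 2 6.

3 7 5 4 8 1 2 6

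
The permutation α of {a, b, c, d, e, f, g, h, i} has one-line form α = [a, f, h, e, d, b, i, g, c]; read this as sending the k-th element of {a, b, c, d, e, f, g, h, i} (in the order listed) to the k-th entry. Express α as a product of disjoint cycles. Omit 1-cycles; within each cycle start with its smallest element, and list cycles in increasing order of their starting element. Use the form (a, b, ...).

From b: b → f → b, closing the cycle (b, f).
Repeating from the next unused element and collecting all non-trivial cycles gives (b, f)(c, h, g, i)(d, e).

(b, f)(c, h, g, i)(d, e)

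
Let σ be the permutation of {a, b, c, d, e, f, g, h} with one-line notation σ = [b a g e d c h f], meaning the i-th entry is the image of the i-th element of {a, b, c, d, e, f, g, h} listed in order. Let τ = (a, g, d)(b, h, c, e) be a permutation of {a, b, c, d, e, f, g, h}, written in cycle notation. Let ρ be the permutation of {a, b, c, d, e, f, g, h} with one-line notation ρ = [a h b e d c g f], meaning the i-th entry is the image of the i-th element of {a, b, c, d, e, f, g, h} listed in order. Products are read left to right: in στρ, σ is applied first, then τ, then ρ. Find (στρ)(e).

a

Chase e: σ(e) = d; τ(d) = a; ρ(a) = a. Hence (στρ)(e) = a.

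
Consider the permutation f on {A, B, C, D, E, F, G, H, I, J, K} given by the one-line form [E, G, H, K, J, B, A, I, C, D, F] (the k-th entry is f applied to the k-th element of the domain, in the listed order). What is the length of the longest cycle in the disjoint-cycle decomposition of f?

Decomposing into disjoint cycles gives (A E J D K F B G)(C H I); the longest has length 8.

8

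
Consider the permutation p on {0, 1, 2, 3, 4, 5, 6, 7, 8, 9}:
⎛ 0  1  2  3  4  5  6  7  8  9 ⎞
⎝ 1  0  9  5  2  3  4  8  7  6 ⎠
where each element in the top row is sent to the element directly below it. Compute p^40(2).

Tracing 2 → 9 → … returns to 2 after 4 steps, so 2 lies in a 4-cycle (2 9 6 4).
On a 4-cycle, p^4 is the identity, so p^40 = p^0 there (40 ≡ 0 mod 4).
So p^40(2) = 2.

2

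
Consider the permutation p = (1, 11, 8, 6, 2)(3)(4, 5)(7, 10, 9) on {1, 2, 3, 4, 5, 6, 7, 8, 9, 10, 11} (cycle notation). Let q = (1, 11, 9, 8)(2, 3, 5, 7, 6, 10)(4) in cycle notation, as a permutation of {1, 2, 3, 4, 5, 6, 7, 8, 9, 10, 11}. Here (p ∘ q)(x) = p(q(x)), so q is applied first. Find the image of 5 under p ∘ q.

First apply q: q(5) = 7, then p(7) = 10. Thus (p ∘ q)(5) = 10.

10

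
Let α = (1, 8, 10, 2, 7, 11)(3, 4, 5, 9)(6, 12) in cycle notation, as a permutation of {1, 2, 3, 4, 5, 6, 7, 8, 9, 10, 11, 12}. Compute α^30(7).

7 lies in the 6-cycle (1, 8, 10, 2, 7, 11).
On a 6-cycle, α^6 is the identity, so α^30 = α^0 there (30 ≡ 0 mod 6).
So α^30(7) = 7.

7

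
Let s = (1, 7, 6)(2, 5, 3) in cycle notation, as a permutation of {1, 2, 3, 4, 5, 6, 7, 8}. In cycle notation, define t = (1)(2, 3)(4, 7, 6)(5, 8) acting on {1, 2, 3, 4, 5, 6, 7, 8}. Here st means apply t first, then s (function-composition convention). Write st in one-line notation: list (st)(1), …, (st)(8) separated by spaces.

(st)(x) = s(t(x)). Computing each image: s(t(1)) = s(1) = 7, s(t(2)) = s(3) = 2, s(t(3)) = s(2) = 5, s(t(4)) = s(7) = 6, s(t(5)) = s(8) = 8, s(t(6)) = s(4) = 4, s(t(7)) = s(6) = 1, s(t(8)) = s(5) = 3.
Hence st = [7 2 5 6 8 4 1 3].

7 2 5 6 8 4 1 3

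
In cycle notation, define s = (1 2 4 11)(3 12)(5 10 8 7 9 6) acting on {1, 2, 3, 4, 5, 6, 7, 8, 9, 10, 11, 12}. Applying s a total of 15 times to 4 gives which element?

2

4 lies in the 4-cycle (1 2 4 11).
Since the cycle has length 4, s^15 acts on it the same as s^3 (15 mod 4 = 3).
Stepping 3 places around the cycle: 4 → 11 → 1 → 2.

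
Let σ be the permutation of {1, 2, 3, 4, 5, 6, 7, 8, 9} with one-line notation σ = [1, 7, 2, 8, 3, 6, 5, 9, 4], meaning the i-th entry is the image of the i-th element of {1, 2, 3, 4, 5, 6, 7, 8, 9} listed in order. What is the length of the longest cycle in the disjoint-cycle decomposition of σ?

4

Decomposing into disjoint cycles gives (2, 7, 5, 3)(4, 8, 9); the longest has length 4.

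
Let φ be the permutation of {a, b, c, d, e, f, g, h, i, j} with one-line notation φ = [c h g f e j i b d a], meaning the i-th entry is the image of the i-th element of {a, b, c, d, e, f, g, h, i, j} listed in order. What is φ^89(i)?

c

Tracing i → d → … returns to i after 7 steps, so i lies in a 7-cycle (a, c, g, i, d, f, j).
Since the cycle has length 7, φ^89 acts on it the same as φ^5 (89 mod 7 = 5).
Stepping 5 places around the cycle: i → d → f → j → a → c.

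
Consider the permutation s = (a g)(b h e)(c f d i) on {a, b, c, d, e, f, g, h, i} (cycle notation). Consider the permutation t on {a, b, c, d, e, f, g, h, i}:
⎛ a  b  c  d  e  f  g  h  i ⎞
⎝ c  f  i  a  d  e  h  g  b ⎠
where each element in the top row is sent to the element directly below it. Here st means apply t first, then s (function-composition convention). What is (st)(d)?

g

(st)(d) = s(t(d)). t(d) = a, then s(a) = g. So (st)(d) = g.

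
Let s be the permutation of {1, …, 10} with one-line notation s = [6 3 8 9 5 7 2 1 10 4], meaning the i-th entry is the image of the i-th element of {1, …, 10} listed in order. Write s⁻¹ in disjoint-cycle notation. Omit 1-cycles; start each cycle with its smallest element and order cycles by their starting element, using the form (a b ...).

(1 8 3 2 7 6)(4 10 9)

The cycle decomposition of s is (1 6 7 2 3 8)(4 9 10).
Reversing each cycle (and rotating so the smallest element leads) gives s⁻¹ = (1 8 3 2 7 6)(4 10 9).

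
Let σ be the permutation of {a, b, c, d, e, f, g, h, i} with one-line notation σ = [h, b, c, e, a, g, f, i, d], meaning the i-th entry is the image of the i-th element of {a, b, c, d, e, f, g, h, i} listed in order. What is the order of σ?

Writing σ as disjoint cycles, the cycle lengths are 5, 2, 1, 1.
The order of σ is the least common multiple of its cycle lengths: lcm(5, 2) = 10.

10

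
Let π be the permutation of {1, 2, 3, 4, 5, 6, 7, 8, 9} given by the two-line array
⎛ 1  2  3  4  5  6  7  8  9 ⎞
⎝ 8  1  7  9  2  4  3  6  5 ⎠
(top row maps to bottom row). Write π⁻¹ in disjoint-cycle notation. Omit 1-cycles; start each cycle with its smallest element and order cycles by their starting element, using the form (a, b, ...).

The cycle decomposition of π is (1, 8, 6, 4, 9, 5, 2)(3, 7).
Reversing each cycle (and rotating so the smallest element leads) gives π⁻¹ = (1, 2, 5, 9, 4, 6, 8)(3, 7).

(1, 2, 5, 9, 4, 6, 8)(3, 7)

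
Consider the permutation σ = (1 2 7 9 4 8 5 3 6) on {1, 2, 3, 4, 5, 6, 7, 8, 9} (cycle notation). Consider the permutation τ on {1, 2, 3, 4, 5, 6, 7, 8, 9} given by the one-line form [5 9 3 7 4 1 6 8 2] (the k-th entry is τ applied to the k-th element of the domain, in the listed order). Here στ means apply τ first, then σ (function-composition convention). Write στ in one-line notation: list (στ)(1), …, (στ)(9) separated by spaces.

Chase each element through τ then σ: 1 → 5 → 3; 2 → 9 → 4; 3 → 3 → 6; 4 → 7 → 9; 5 → 4 → 8; 6 → 1 → 2; 7 → 6 → 1; 8 → 8 → 5; 9 → 2 → 7.
So στ in one-line form is 3 4 6 9 8 2 1 5 7.

3 4 6 9 8 2 1 5 7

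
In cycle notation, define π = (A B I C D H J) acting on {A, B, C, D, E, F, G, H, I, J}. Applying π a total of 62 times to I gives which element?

B

I lies in the 7-cycle (A B I C D H J).
Since the cycle has length 7, π^62 acts on it the same as π^6 (62 mod 7 = 6).
Stepping 6 places around the cycle: I → C → D → H → J → A → B.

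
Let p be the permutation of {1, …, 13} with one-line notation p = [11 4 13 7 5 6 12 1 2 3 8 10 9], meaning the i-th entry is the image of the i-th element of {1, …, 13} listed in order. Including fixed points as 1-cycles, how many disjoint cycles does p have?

4

The cycle decomposition is (1, 11, 8)(2, 4, 7, 12, 10, 3, 13, 9)(5)(6), which has 4 cycles (counting 1-cycles).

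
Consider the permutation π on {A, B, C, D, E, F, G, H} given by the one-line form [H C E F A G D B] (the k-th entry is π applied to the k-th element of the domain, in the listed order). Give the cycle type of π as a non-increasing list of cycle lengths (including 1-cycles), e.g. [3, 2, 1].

The disjoint cycles are (A, H, B, C, E)(D, F, G), with lengths 5, 3 in non-increasing order.

[5, 3]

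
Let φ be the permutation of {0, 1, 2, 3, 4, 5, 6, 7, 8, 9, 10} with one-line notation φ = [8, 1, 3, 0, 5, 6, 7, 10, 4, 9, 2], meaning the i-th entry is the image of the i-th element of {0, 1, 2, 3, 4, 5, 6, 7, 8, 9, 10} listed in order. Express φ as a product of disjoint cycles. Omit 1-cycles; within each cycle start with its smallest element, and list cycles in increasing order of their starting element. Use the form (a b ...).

(0 8 4 5 6 7 10 2 3)

Iterating φ from 0 gives 0 → 8 → 4 → 5 → 6 → 7 → 10 → 2 → 3 → 0; that is the 9-cycle (0 8 4 5 6 7 10 2 3).
Continuing from each remaining unvisited element yields (0 8 4 5 6 7 10 2 3).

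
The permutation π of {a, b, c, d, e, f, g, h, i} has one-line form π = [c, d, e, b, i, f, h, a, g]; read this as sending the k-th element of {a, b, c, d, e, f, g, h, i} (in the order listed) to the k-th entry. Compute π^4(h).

i

Tracing h → a → … returns to h after 6 steps, so h lies in a 6-cycle (a, c, e, i, g, h).
Advancing 4 steps from h: h → a → c → e → i.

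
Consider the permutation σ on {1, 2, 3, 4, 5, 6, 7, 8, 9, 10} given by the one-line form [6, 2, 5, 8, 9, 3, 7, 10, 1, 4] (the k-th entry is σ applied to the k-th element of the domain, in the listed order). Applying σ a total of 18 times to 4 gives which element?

Tracing 4 → 8 → … returns to 4 after 3 steps, so 4 lies in a 3-cycle (4 8 10).
On a 3-cycle, σ^3 is the identity, so σ^18 = σ^0 there (18 ≡ 0 mod 3).
So σ^18(4) = 4.

4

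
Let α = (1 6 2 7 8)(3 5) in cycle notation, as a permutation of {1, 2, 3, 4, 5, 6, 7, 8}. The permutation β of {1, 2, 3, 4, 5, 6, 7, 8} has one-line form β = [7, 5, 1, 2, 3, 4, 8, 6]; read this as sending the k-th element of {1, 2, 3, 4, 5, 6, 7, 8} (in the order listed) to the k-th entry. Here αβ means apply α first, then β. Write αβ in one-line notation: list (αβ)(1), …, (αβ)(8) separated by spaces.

4 8 3 2 1 5 6 7

For each element, apply α then β: 1 → 6 → 4; 2 → 7 → 8; 3 → 5 → 3; 4 → 4 → 2; 5 → 3 → 1; 6 → 2 → 5; 7 → 8 → 6; 8 → 1 → 7.
Collecting the images, αβ = [4 8 3 2 1 5 6 7].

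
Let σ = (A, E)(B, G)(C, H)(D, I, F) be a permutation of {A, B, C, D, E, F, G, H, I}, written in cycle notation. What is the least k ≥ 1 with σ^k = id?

6

The cycle type of σ is (3, 2, 2, 2).
Since disjoint cycles commute, ord(σ) = lcm(3, 2, 2, 2) = 6.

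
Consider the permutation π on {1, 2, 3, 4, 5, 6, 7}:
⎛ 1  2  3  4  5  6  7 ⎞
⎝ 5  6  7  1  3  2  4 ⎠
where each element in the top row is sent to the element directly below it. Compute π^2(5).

Tracing 5 → 3 → … returns to 5 after 5 steps, so 5 lies in a 5-cycle (1, 5, 3, 7, 4).
Stepping 2 places around the cycle: 5 → 3 → 7.

7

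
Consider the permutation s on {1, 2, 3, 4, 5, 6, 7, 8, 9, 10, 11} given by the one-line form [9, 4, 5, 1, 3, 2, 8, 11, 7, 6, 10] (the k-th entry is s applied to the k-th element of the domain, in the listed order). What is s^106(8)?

9

Tracing 8 → 11 → … returns to 8 after 9 steps, so 8 lies in a 9-cycle (1, 9, 7, 8, 11, 10, 6, 2, 4).
On a 9-cycle, s^9 is the identity, so s^106 = s^7 there (106 ≡ 7 mod 9).
Stepping 7 places around the cycle: 8 → 11 → 10 → 6 → 2 → 4 → 1 → 9.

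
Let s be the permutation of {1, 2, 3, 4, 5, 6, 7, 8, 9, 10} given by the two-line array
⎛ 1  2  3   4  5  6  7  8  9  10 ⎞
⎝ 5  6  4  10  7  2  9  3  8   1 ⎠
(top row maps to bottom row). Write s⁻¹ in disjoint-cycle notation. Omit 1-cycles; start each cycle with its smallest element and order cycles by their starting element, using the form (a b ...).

(1 10 4 3 8 9 7 5)(2 6)

The cycle decomposition of s is (1 5 7 9 8 3 4 10)(2 6).
Reversing each cycle (and rotating so the smallest element leads) gives s⁻¹ = (1 10 4 3 8 9 7 5)(2 6).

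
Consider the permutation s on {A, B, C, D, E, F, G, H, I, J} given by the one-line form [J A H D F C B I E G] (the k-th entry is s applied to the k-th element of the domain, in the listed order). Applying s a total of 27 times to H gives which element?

E

Tracing H → I → … returns to H after 5 steps, so H lies in a 5-cycle (C, H, I, E, F).
Powers repeat with period 5 on this cycle, and 27 mod 5 = 2, so s^27(H) = s^2(H).
Advancing 2 steps from H: H → I → E.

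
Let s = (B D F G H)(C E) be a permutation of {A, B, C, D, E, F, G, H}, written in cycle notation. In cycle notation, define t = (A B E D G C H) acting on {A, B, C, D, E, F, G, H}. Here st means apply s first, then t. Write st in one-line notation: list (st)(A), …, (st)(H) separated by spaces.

B G D F H C A E

For each element, apply s then t: A → A → B; B → D → G; C → E → D; D → F → F; E → C → H; F → G → C; G → H → A; H → B → E.
Collecting the images, st = [B G D F H C A E].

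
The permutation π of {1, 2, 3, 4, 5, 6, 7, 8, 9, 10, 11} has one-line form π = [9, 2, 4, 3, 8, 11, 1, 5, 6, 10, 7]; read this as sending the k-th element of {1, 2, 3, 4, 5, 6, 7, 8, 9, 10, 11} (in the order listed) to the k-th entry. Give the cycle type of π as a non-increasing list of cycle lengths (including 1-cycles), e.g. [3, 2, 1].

[5, 2, 2, 1, 1]

The disjoint cycles are (1, 9, 6, 11, 7)(2)(3, 4)(5, 8)(10), with lengths 5, 2, 2, 1, 1 in non-increasing order.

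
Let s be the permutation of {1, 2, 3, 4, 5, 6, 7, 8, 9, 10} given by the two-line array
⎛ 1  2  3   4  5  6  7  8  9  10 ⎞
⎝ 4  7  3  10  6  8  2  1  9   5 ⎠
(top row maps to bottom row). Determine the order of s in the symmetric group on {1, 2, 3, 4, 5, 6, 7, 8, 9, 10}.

6

Writing s as disjoint cycles, the cycle lengths are 6, 2, 1, 1.
The order is lcm(6, 2) = 6.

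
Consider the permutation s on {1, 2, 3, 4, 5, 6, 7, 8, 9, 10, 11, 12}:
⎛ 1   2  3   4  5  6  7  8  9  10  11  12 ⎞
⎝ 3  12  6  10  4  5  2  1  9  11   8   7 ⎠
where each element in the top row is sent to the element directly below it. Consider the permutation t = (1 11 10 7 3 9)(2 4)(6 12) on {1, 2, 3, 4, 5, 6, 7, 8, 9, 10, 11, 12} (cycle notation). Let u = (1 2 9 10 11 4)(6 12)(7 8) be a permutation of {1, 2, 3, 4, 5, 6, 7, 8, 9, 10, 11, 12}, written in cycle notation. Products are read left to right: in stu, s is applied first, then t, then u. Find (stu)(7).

(stu)(7) = u(t(s(7))). s(7) = 2, then t(2) = 4, then u(4) = 1, so the result is 1.

1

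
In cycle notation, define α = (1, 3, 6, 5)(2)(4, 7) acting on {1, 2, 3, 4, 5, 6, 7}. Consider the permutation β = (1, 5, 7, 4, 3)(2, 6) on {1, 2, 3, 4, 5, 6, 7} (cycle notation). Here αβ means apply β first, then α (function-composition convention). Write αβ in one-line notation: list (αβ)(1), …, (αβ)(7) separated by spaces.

1 5 3 6 4 2 7

Chase each element through β then α: 1 → 5 → 1; 2 → 6 → 5; 3 → 1 → 3; 4 → 3 → 6; 5 → 7 → 4; 6 → 2 → 2; 7 → 4 → 7.
So αβ in one-line form is 1 5 3 6 4 2 7.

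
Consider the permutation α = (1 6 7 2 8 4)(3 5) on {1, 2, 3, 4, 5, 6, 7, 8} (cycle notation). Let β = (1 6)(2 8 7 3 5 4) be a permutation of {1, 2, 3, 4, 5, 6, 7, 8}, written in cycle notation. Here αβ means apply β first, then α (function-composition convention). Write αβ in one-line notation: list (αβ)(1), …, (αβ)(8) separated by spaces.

7 4 3 8 1 6 5 2

For each element, apply β then α: 1 → 6 → 7; 2 → 8 → 4; 3 → 5 → 3; 4 → 2 → 8; 5 → 4 → 1; 6 → 1 → 6; 7 → 3 → 5; 8 → 7 → 2.
So αβ in one-line form is 7 4 3 8 1 6 5 2.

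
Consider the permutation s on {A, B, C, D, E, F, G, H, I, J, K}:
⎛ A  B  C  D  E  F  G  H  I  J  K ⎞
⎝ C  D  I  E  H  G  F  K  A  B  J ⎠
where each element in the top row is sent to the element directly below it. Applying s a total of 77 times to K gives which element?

H

Tracing K → J → … returns to K after 6 steps, so K lies in a 6-cycle (B, D, E, H, K, J).
On a 6-cycle, s^6 is the identity, so s^77 = s^5 there (77 ≡ 5 mod 6).
Stepping 5 places around the cycle: K → J → B → D → E → H.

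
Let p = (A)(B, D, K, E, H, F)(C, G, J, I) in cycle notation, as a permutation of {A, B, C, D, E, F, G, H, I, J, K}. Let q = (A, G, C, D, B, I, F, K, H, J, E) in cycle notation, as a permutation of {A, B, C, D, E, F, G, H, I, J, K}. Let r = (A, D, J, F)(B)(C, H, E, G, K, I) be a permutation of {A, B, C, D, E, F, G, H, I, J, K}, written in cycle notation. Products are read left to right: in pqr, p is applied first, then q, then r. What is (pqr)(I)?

Chase I: p(I) = C; q(C) = D; r(D) = J. Hence (pqr)(I) = J.

J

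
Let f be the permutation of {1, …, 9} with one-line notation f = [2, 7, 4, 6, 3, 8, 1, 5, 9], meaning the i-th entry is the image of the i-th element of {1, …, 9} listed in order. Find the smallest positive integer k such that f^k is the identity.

The disjoint-cycle form of f has cycle lengths 5, 3, 1.
Since disjoint cycles commute, ord(f) = lcm(5, 3) = 15.

15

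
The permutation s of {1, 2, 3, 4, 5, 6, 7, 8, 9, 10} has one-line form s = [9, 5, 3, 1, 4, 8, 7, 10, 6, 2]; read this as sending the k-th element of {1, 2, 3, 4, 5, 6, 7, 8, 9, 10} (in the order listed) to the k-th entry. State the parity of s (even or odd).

In disjoint-cycle form the cycle lengths are 8, 1, 1.
A cycle of length ℓ contributes ℓ−1 transpositions, so s is a product of 7 transpositions — odd.

odd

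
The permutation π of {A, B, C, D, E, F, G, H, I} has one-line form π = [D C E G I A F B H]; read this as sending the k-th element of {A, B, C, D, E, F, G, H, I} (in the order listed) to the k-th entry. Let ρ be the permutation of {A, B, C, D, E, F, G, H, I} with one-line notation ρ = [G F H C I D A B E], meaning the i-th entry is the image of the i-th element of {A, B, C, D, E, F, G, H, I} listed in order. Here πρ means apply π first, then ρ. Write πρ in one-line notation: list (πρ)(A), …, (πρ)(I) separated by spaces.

C H I A E G D F B

(πρ)(x) = ρ(π(x)). Computing each image: ρ(π(A)) = ρ(D) = C, ρ(π(B)) = ρ(C) = H, ρ(π(C)) = ρ(E) = I, ρ(π(D)) = ρ(G) = A, ρ(π(E)) = ρ(I) = E, ρ(π(F)) = ρ(A) = G, ρ(π(G)) = ρ(F) = D, ρ(π(H)) = ρ(B) = F, ρ(π(I)) = ρ(H) = B.
Hence πρ = [C H I A E G D F B].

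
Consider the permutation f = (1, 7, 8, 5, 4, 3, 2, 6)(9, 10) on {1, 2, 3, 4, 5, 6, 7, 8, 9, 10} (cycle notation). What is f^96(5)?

5 lies in the 8-cycle (1, 7, 8, 5, 4, 3, 2, 6).
Powers repeat with period 8 on this cycle, and 96 mod 8 = 0, so f^96(5) = f^0(5).
So f^96(5) = 5.

5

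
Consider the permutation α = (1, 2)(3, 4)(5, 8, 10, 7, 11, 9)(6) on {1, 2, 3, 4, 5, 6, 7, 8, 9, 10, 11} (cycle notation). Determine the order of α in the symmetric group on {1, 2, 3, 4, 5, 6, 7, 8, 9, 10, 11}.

6

The disjoint cycles have lengths 6, 2, 2, 1.
The order is lcm(6, 2, 2) = 6.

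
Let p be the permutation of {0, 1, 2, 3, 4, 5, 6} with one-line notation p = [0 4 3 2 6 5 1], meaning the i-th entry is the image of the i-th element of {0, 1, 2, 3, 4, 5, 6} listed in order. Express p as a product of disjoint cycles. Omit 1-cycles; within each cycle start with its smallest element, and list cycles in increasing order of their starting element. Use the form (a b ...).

(1 4 6)(2 3)

Iterating p from 1 gives 1 → 4 → 6 → 1; that is the 3-cycle (1 4 6).
Repeating from the next unused element and collecting all non-trivial cycles gives (1 4 6)(2 3).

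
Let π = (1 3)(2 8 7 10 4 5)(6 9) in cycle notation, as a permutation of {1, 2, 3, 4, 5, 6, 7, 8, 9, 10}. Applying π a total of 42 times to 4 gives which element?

4 lies in the 6-cycle (2 8 7 10 4 5).
On a 6-cycle, π^6 is the identity, so π^42 = π^0 there (42 ≡ 0 mod 6).
So π^42(4) = 4.

4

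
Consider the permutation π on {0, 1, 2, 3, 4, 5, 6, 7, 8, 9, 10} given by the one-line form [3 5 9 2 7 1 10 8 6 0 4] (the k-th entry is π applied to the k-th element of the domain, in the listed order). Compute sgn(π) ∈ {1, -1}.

In disjoint-cycle form the cycle lengths are 5, 4, 2.
A cycle is odd iff its length is even; π has 2 even-length cycles, so sgn(π) = (−1)^2 and π is even.

1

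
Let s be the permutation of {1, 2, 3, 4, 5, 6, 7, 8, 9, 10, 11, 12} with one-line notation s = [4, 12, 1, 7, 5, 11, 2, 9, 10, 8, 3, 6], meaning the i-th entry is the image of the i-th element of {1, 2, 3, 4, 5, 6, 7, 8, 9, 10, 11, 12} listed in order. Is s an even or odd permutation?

odd

In disjoint-cycle form the cycle lengths are 8, 3, 1.
A cycle of length ℓ contributes ℓ−1 transpositions, so s is a product of 7 + 2 = 9 transpositions — odd.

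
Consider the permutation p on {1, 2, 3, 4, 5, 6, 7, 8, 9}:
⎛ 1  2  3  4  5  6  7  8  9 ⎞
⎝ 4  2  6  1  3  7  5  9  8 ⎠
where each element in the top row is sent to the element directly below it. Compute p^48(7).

Tracing 7 → 5 → … returns to 7 after 4 steps, so 7 lies in a 4-cycle (3, 6, 7, 5).
Powers repeat with period 4 on this cycle, and 48 mod 4 = 0, so p^48(7) = p^0(7).
So p^48(7) = 7.

7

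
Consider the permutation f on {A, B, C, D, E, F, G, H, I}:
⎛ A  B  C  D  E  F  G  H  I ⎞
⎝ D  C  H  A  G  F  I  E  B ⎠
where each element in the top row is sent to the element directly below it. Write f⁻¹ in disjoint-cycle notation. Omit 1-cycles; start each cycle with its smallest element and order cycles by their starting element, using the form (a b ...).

(A D)(B I G E H C)

First write f in disjoint cycles: (A D)(B C H E G I).
Reversing each cycle (and rotating so the smallest element leads) gives f⁻¹ = (A D)(B I G E H C).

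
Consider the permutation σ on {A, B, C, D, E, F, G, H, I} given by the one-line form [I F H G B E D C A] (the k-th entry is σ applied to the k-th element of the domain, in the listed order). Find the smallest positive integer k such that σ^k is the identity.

6

Decomposing into disjoint cycles gives cycle lengths 3, 2, 2, 2.
The order is lcm(3, 2, 2, 2) = 6.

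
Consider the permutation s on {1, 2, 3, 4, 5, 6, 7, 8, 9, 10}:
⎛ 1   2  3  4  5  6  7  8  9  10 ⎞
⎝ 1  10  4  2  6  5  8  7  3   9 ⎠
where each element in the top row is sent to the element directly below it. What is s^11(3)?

Tracing 3 → 4 → … returns to 3 after 5 steps, so 3 lies in a 5-cycle (2, 10, 9, 3, 4).
Powers repeat with period 5 on this cycle, and 11 mod 5 = 1, so s^11(3) = s^1(3).
Stepping 1 place around the cycle: 3 → 4.

4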